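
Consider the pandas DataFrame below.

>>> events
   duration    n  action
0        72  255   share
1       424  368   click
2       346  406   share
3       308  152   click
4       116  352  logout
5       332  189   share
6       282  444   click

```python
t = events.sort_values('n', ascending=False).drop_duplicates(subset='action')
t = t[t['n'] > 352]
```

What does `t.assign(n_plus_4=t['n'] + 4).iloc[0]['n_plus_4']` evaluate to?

448

sort by n descending:
   duration    n  action
6       282  444   click
2       346  406   share
1       424  368   click
4       116  352  logout
0        72  255   share
5       332  189   share
3       308  152   click
drop duplicate action (keep=first):
   duration    n  action
6       282  444   click
2       346  406   share
4       116  352  logout
filter rows where n > 352:
   duration    n action
6       282  444  click
2       346  406  share
add column n_plus_4 = t['n'] + 4:
   duration    n action  n_plus_4
6       282  444  click       448
2       346  406  share       410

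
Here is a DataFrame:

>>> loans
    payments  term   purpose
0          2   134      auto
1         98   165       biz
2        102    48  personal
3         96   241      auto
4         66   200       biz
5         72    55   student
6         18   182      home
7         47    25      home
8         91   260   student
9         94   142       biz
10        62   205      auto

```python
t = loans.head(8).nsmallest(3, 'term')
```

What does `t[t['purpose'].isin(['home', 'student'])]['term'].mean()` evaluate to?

take first 8 rows:
   payments  term   purpose
0         2   134      auto
1        98   165       biz
2       102    48  personal
3        96   241      auto
4        66   200       biz
5        72    55   student
6        18   182      home
7        47    25      home
take 3 rows with smallest term:
   payments  term   purpose
7        47    25      home
2       102    48  personal
5        72    55   student
filter rows where purpose in ['home', 'student']:
   payments  term  purpose
7        47    25     home
5        72    55  student

40.0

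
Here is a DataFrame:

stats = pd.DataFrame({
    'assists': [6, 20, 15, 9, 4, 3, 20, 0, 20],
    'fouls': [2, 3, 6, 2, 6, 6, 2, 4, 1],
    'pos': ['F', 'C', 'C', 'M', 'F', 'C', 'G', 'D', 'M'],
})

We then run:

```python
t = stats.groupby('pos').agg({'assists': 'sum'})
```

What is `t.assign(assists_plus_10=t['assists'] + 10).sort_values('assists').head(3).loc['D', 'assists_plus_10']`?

group by pos, sum of assists:
     assists
pos         
C         38
D          0
F         10
G         20
M         29
add column assists_plus_10 = t['assists'] + 10:
     assists  assists_plus_10
pos                          
C         38               48
D          0               10
F         10               20
G         20               30
M         29               39
sort by assists:
     assists  assists_plus_10
pos                          
D          0               10
F         10               20
G         20               30
M         29               39
C         38               48
take first 3 rows:
     assists  assists_plus_10
pos                          
D          0               10
F         10               20
G         20               30

10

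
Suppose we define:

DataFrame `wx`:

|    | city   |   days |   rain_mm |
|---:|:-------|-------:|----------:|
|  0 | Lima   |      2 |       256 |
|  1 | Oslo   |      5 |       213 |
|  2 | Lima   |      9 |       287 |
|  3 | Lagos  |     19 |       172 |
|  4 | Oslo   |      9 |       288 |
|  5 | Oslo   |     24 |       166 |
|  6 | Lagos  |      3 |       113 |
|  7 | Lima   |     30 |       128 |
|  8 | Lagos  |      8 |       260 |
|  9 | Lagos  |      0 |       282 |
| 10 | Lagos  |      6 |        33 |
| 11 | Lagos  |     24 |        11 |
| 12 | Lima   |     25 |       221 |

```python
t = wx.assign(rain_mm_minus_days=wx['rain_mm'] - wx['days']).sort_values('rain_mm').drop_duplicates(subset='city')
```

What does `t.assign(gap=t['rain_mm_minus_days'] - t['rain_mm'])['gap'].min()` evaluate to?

-30

add column rain_mm_minus_days = wx['rain_mm'] - wx['days']:
     city  days  rain_mm  rain_mm_minus_days
0    Lima     2      256                 254
1    Oslo     5      213                 208
2    Lima     9      287                 278
3   Lagos    19      172                 153
4    Oslo     9      288                 279
5    Oslo    24      166                 142
6   Lagos     3      113                 110
7    Lima    30      128                  98
8   Lagos     8      260                 252
9   Lagos     0      282                 282
10  Lagos     6       33                  27
11  Lagos    24       11                 -13
12   Lima    25      221                 196
sort by rain_mm:
     city  days  rain_mm  rain_mm_minus_days
11  Lagos    24       11                 -13
10  Lagos     6       33                  27
6   Lagos     3      113                 110
7    Lima    30      128                  98
5    Oslo    24      166                 142
3   Lagos    19      172                 153
1    Oslo     5      213                 208
12   Lima    25      221                 196
0    Lima     2      256                 254
8   Lagos     8      260                 252
9   Lagos     0      282                 282
2    Lima     9      287                 278
4    Oslo     9      288                 279
drop duplicate city (keep=first):
     city  days  rain_mm  rain_mm_minus_days
11  Lagos    24       11                 -13
7    Lima    30      128                  98
5    Oslo    24      166                 142
add column gap = t['rain_mm_minus_days'] - t['rain_mm']:
     city  days  rain_mm  rain_mm_minus_days  gap
11  Lagos    24       11                 -13  -24
7    Lima    30      128                  98  -30
5    Oslo    24      166                 142  -24
Taking the min of column 'gap' gives -30.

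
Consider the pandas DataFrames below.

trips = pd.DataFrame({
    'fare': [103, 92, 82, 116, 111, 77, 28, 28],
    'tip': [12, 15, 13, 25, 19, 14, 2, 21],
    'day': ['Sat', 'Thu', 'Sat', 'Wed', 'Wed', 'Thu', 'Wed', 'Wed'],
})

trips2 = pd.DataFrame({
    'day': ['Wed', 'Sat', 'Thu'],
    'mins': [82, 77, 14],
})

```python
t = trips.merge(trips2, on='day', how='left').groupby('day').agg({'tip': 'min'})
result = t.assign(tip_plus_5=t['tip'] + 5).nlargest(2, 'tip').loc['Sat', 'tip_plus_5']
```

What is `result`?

17

merge on 'day' (how='left') → 8 rows:
   fare  tip  day  mins
0   103   12  Sat    77
1    92   15  Thu    14
2    82   13  Sat    77
3   116   25  Wed    82
4   111   19  Wed    82
5    77   14  Thu    14
6    28    2  Wed    82
7    28   21  Wed    82
group by day, min of tip:
     tip
day     
Sat   12
Thu   14
Wed    2
add column tip_plus_5 = t['tip'] + 5:
     tip  tip_plus_5
day                 
Sat   12          17
Thu   14          19
Wed    2           7
take 2 rows with largest tip:
     tip  tip_plus_5
day                 
Thu   14          19
Sat   12          17
Reading off the value at row 'Sat', column 'tip_plus_5', we get 17.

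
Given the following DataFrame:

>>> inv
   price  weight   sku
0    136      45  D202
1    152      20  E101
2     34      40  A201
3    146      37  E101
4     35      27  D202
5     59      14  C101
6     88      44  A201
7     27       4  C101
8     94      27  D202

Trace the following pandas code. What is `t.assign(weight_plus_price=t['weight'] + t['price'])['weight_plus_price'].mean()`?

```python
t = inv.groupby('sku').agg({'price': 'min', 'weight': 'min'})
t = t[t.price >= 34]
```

group by sku: min(price), min(weight):
      price  weight
sku                
A201     34      40
C101     27       4
D202     35      27
E101    146      20
filter rows where price >= 34:
      price  weight
sku                
A201     34      40
D202     35      27
E101    146      20
add column weight_plus_price = t['weight'] + t['price']:
      price  weight  weight_plus_price
sku                                   
A201     34      40                 74
D202     35      27                 62
E101    146      20                166
Finally, mean of column 'weight_plus_price' = 100.666666667.

100.666666667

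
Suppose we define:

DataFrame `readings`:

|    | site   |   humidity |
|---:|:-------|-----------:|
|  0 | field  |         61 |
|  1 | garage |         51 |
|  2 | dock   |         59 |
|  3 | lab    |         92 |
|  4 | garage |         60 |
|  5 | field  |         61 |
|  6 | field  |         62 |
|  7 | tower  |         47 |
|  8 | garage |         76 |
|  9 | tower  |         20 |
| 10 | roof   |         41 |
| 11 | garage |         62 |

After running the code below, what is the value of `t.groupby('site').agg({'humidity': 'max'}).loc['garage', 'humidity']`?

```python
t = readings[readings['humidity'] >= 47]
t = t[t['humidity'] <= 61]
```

60

filter rows where humidity >= 47:
      site  humidity
0    field        61
1   garage        51
2     dock        59
3      lab        92
4   garage        60
5    field        61
6    field        62
7    tower        47
8   garage        76
11  garage        62
filter rows where humidity <= 61:
     site  humidity
0   field        61
1  garage        51
2    dock        59
4  garage        60
5   field        61
7   tower        47
group by site, max of humidity:
        humidity
site            
dock          59
field         61
garage        60
tower         47
value at row 'garage', column 'humidity' → 60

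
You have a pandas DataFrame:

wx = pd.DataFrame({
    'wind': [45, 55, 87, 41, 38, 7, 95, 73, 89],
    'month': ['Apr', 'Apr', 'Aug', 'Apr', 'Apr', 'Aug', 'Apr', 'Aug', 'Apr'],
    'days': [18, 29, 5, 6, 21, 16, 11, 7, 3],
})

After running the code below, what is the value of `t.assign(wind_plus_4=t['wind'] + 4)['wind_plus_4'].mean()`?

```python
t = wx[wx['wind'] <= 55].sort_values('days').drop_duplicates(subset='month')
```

28.0

filter rows where wind <= 55:
   wind month  days
0    45   Apr    18
1    55   Apr    29
3    41   Apr     6
4    38   Apr    21
5     7   Aug    16
sort by days:
   wind month  days
3    41   Apr     6
5     7   Aug    16
0    45   Apr    18
4    38   Apr    21
1    55   Apr    29
drop duplicate month (keep=first):
   wind month  days
3    41   Apr     6
5     7   Aug    16
add column wind_plus_4 = t['wind'] + 4:
   wind month  days  wind_plus_4
3    41   Apr     6           45
5     7   Aug    16           11
mean of column 'wind_plus_4' → 28.0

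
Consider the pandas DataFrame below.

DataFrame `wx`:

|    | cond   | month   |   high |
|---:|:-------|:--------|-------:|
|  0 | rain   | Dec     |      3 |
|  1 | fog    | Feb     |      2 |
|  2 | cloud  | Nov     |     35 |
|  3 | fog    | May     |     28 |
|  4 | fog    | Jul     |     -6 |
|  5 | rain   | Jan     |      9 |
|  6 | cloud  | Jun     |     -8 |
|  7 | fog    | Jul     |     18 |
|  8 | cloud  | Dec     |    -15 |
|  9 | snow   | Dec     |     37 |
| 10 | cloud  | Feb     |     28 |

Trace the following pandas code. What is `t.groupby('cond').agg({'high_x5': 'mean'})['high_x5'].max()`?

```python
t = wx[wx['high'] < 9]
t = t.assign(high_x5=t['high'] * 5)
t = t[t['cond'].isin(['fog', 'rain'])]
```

15.0

filter rows where high < 9:
    cond month  high
0   rain   Dec     3
1    fog   Feb     2
4    fog   Jul    -6
6  cloud   Jun    -8
8  cloud   Dec   -15
add column high_x5 = t['high'] * 5:
    cond month  high  high_x5
0   rain   Dec     3       15
1    fog   Feb     2       10
4    fog   Jul    -6      -30
6  cloud   Jun    -8      -40
8  cloud   Dec   -15      -75
filter rows where cond in ['fog', 'rain']:
   cond month  high  high_x5
0  rain   Dec     3       15
1   fog   Feb     2       10
4   fog   Jul    -6      -30
group by cond, mean of high_x5:
      high_x5
cond         
fog     -10.0
rain     15.0
Then the max of column 'high_x5': 15.0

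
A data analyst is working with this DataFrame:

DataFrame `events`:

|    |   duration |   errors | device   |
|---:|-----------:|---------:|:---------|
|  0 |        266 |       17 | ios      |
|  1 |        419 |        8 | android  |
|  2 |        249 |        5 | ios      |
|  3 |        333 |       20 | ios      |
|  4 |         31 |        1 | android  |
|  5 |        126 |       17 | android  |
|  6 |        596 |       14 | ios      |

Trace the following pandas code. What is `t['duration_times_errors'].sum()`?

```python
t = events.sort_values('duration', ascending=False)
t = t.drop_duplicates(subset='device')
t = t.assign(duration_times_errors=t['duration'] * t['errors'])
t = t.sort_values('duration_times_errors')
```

11696

sort by duration descending:
   duration  errors   device
6       596      14      ios
1       419       8  android
3       333      20      ios
0       266      17      ios
2       249       5      ios
5       126      17  android
4        31       1  android
drop duplicate device (keep=first):
   duration  errors   device
6       596      14      ios
1       419       8  android
add column duration_times_errors = t['duration'] * t['errors']:
   duration  errors   device  duration_times_errors
6       596      14      ios                   8344
1       419       8  android                   3352
sort by duration_times_errors:
   duration  errors   device  duration_times_errors
1       419       8  android                   3352
6       596      14      ios                   8344
sum of column 'duration_times_errors' → 11696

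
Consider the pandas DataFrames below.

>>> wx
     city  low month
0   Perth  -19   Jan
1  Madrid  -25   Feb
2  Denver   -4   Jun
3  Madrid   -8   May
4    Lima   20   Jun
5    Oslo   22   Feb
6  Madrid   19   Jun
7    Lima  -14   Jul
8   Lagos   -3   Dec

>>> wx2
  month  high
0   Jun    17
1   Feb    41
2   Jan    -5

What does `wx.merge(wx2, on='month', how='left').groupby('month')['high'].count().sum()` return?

6

merge on 'month' (how='left') → 9 rows:
     city  low month  high
0   Perth  -19   Jan  -5.0
1  Madrid  -25   Feb  41.0
2  Denver   -4   Jun  17.0
3  Madrid   -8   May   NaN
4    Lima   20   Jun  17.0
5    Oslo   22   Feb  41.0
6  Madrid   19   Jun  17.0
7    Lima  -14   Jul   NaN
8   Lagos   -3   Dec   NaN
group by month, count of high:
month
Dec    0
Feb    2
Jan    1
Jul    0
Jun    3
May    0
Name: high, dtype: int64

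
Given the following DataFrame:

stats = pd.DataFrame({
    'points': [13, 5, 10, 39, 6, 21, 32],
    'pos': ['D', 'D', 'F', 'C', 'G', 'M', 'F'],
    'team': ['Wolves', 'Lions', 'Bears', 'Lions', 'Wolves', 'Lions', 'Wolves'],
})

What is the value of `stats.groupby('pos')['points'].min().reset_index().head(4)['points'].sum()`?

60

group by pos, min of points:
pos
C    39
D     5
F    10
G     6
M    21
Name: points, dtype: int64
reset_index():
  pos  points
0   C      39
1   D       5
2   F      10
3   G       6
4   M      21
take first 4 rows:
  pos  points
0   C      39
1   D       5
2   F      10
3   G       6
sum of column 'points' → 60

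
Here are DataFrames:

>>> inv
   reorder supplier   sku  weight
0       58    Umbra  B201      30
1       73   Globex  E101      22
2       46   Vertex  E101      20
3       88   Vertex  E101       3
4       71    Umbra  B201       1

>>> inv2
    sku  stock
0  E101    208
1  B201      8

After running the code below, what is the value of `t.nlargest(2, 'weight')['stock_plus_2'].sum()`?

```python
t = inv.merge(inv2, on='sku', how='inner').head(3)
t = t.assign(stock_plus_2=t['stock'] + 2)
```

merge on 'sku' (how='inner') → 5 rows:
   reorder supplier   sku  weight  stock
0       58    Umbra  B201      30      8
1       73   Globex  E101      22    208
2       46   Vertex  E101      20    208
3       88   Vertex  E101       3    208
4       71    Umbra  B201       1      8
take first 3 rows:
   reorder supplier   sku  weight  stock
0       58    Umbra  B201      30      8
1       73   Globex  E101      22    208
2       46   Vertex  E101      20    208
add column stock_plus_2 = t['stock'] + 2:
   reorder supplier   sku  weight  stock  stock_plus_2
0       58    Umbra  B201      30      8            10
1       73   Globex  E101      22    208           210
2       46   Vertex  E101      20    208           210
take 2 rows with largest weight:
   reorder supplier   sku  weight  stock  stock_plus_2
0       58    Umbra  B201      30      8            10
1       73   Globex  E101      22    208           210

220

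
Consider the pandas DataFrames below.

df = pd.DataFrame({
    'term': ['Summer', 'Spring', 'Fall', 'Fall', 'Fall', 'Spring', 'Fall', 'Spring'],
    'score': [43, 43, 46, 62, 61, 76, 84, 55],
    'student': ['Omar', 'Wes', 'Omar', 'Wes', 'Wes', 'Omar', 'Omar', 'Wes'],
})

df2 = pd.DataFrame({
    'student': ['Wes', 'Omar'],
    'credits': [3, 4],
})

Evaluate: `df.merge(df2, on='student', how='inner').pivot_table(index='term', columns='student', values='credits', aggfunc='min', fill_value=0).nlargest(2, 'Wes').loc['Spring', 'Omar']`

4

merge on 'student' (how='inner') → 8 rows:
     term  score student  credits
0  Summer     43    Omar        4
1  Spring     43     Wes        3
2    Fall     46    Omar        4
3    Fall     62     Wes        3
4    Fall     61     Wes        3
5  Spring     76    Omar        4
6    Fall     84    Omar        4
7  Spring     55     Wes        3
pivot: rows=term, cols=student, min(credits):
student  Omar  Wes
term              
Fall        4    3
Spring      4    3
Summer      4    0
take 2 rows with largest Wes:
student  Omar  Wes
term              
Fall        4    3
Spring      4    3
Taking the value at row 'Spring', column 'Omar' gives 4.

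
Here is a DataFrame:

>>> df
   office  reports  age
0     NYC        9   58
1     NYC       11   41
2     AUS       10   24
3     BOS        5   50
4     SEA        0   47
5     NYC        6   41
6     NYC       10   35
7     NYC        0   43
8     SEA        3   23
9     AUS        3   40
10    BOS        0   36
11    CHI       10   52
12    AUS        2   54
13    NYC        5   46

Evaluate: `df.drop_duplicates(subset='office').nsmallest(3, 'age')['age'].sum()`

121

drop duplicate office (keep=first):
   office  reports  age
0     NYC        9   58
2     AUS       10   24
3     BOS        5   50
4     SEA        0   47
11    CHI       10   52
take 3 rows with smallest age:
  office  reports  age
2    AUS       10   24
4    SEA        0   47
3    BOS        5   50
So sum() = 121.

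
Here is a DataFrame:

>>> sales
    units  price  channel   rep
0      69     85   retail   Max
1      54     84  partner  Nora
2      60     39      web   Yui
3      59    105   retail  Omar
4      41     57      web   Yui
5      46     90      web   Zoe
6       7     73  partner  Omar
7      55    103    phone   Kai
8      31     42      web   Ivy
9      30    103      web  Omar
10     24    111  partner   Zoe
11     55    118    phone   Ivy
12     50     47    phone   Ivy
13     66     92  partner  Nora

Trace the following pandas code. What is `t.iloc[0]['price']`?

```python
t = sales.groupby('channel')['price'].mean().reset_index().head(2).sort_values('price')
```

89.3333333333

group by channel, mean of price:
channel
partner    90.000000
phone      89.333333
retail     95.000000
web        66.200000
Name: price, dtype: float64
reset_index():
   channel      price
0  partner  90.000000
1    phone  89.333333
2   retail  95.000000
3      web  66.200000
take first 2 rows:
   channel      price
0  partner  90.000000
1    phone  89.333333
sort by price:
   channel      price
1    phone  89.333333
0  partner  90.000000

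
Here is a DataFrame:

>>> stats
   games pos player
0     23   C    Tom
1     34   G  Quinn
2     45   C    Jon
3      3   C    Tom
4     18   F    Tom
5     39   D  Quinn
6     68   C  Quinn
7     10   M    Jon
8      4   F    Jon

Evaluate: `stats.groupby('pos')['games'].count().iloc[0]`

4

group by pos, count of games:
pos
C    4
D    1
F    2
G    1
M    1
Name: games, dtype: int64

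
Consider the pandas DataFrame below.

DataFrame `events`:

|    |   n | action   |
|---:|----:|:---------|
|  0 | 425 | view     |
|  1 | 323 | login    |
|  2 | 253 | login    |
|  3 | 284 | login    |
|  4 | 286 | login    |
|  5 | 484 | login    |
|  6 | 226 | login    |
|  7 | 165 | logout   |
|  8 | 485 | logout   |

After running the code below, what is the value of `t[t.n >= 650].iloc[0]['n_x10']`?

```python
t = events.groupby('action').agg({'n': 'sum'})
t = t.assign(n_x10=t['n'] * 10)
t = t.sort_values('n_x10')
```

group by action, sum of n:
           n
action      
login   1856
logout   650
view     425
add column n_x10 = t['n'] * 10:
           n  n_x10
action             
login   1856  18560
logout   650   6500
view     425   4250
sort by n_x10:
           n  n_x10
action             
view     425   4250
logout   650   6500
login   1856  18560
filter rows where n >= 650:
           n  n_x10
action             
logout   650   6500
login   1856  18560
So iloc[0]['n_x10'] = 6500.

6500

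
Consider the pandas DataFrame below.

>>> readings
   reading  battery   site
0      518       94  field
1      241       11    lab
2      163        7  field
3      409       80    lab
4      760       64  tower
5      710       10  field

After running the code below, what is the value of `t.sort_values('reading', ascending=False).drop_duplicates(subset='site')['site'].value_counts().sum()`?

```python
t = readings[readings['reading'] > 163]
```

3

filter rows where reading > 163:
   reading  battery   site
0      518       94  field
1      241       11    lab
3      409       80    lab
4      760       64  tower
5      710       10  field
sort by reading descending:
   reading  battery   site
4      760       64  tower
5      710       10  field
0      518       94  field
3      409       80    lab
1      241       11    lab
drop duplicate site (keep=first):
   reading  battery   site
4      760       64  tower
5      710       10  field
3      409       80    lab
value_counts of site:
site
tower    1
field    1
lab      1
Name: count, dtype: int64
Reading off the sum of the resulting series, we get 3.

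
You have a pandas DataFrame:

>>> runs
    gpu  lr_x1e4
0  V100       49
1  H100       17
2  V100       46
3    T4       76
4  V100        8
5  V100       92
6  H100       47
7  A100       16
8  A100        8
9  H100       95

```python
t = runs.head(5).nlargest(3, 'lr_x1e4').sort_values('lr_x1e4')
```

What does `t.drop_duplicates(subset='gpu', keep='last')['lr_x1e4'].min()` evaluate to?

take first 5 rows:
    gpu  lr_x1e4
0  V100       49
1  H100       17
2  V100       46
3    T4       76
4  V100        8
take 3 rows with largest lr_x1e4:
    gpu  lr_x1e4
3    T4       76
0  V100       49
2  V100       46
sort by lr_x1e4:
    gpu  lr_x1e4
2  V100       46
0  V100       49
3    T4       76
drop duplicate gpu (keep=last):
    gpu  lr_x1e4
0  V100       49
3    T4       76

49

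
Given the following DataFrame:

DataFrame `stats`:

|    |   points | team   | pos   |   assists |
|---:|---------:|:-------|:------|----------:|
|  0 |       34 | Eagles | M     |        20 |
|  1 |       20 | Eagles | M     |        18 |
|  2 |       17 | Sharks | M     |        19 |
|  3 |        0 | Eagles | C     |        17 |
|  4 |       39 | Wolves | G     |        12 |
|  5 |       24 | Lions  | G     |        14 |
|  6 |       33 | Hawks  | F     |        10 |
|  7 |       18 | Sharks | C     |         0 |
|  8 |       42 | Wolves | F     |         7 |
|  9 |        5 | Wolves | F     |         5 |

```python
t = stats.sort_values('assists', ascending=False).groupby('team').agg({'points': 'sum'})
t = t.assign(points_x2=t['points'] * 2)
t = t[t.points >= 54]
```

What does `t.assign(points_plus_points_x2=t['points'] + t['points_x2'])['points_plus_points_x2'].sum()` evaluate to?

sort by assists descending:
   points    team pos  assists
0      34  Eagles   M       20
2      17  Sharks   M       19
1      20  Eagles   M       18
3       0  Eagles   C       17
5      24   Lions   G       14
4      39  Wolves   G       12
6      33   Hawks   F       10
8      42  Wolves   F        7
9       5  Wolves   F        5
7      18  Sharks   C        0
group by team, sum of points:
        points
team          
Eagles      54
Hawks       33
Lions       24
Sharks      35
Wolves      86
add column points_x2 = t['points'] * 2:
        points  points_x2
team                     
Eagles      54        108
Hawks       33         66
Lions       24         48
Sharks      35         70
Wolves      86        172
filter rows where points >= 54:
        points  points_x2
team                     
Eagles      54        108
Wolves      86        172
add column points_plus_points_x2 = t['points'] + t['points_x2']:
        points  points_x2  points_plus_points_x2
team                                            
Eagles      54        108                    162
Wolves      86        172                    258
Reading off the sum of column 'points_plus_points_x2', we get 420.

420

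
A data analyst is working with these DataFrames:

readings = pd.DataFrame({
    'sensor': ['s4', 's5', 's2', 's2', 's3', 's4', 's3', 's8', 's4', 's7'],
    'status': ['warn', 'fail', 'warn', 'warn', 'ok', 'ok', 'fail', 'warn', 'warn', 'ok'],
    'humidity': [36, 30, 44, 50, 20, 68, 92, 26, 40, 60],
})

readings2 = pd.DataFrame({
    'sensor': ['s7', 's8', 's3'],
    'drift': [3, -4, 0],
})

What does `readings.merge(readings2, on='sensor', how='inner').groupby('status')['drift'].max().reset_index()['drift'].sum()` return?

merge on 'sensor' (how='inner') → 4 rows:
  sensor status  humidity  drift
0     s3     ok        20      0
1     s3   fail        92      0
2     s8   warn        26     -4
3     s7     ok        60      3
group by status, max of drift:
status
fail    0
ok      3
warn   -4
Name: drift, dtype: int64
reset_index():
  status  drift
0   fail      0
1     ok      3
2   warn     -4
sum of column 'drift' → -1

-1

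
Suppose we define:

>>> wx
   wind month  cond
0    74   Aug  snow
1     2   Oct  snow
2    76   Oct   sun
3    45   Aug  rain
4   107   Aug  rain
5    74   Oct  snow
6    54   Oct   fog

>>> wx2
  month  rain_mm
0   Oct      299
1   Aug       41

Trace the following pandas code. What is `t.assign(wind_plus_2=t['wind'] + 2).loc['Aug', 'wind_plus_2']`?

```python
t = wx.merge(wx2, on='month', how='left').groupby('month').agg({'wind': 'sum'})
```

merge on 'month' (how='left') → 7 rows:
   wind month  cond  rain_mm
0    74   Aug  snow       41
1     2   Oct  snow      299
2    76   Oct   sun      299
3    45   Aug  rain       41
4   107   Aug  rain       41
5    74   Oct  snow      299
6    54   Oct   fog      299
group by month, sum of wind:
       wind
month      
Aug     226
Oct     206
add column wind_plus_2 = t['wind'] + 2:
       wind  wind_plus_2
month                   
Aug     226          228
Oct     206          208

228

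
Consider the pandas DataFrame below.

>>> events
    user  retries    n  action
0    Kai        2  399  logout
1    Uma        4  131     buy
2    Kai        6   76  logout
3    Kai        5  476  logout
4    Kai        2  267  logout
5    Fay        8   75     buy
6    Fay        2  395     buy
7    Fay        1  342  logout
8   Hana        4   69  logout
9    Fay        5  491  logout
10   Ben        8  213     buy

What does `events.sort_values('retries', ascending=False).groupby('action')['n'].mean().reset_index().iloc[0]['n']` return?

203.5

sort by retries descending:
    user  retries    n  action
5    Fay        8   75     buy
10   Ben        8  213     buy
2    Kai        6   76  logout
3    Kai        5  476  logout
9    Fay        5  491  logout
1    Uma        4  131     buy
8   Hana        4   69  logout
0    Kai        2  399  logout
4    Kai        2  267  logout
6    Fay        2  395     buy
7    Fay        1  342  logout
group by action, mean of n:
action
buy       203.500000
logout    302.857143
Name: n, dtype: float64
reset_index():
   action           n
0     buy  203.500000
1  logout  302.857143
Reading off the value at position 0, column 'n', we get 203.5.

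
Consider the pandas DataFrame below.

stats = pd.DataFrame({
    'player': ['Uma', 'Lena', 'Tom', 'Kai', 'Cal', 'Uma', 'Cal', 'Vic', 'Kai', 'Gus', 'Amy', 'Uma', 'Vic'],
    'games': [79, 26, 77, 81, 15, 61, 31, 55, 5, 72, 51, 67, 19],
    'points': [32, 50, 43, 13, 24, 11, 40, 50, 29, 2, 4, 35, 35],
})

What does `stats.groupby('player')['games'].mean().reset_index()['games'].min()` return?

23.0

group by player, mean of games:
player
Amy     51.0
Cal     23.0
Gus     72.0
Kai     43.0
Lena    26.0
Tom     77.0
Uma     69.0
Vic     37.0
Name: games, dtype: float64
reset_index():
  player  games
0    Amy   51.0
1    Cal   23.0
2    Gus   72.0
3    Kai   43.0
4   Lena   26.0
5    Tom   77.0
6    Uma   69.0
7    Vic   37.0
Finally, min of column 'games' = 23.0.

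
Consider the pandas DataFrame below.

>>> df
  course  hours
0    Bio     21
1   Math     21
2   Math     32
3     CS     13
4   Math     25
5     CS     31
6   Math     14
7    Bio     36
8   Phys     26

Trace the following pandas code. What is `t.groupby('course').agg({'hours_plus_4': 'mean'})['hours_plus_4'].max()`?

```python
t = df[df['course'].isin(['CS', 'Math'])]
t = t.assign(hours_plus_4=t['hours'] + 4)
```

filter rows where course in ['CS', 'Math']:
  course  hours
1   Math     21
2   Math     32
3     CS     13
4   Math     25
5     CS     31
6   Math     14
add column hours_plus_4 = t['hours'] + 4:
  course  hours  hours_plus_4
1   Math     21            25
2   Math     32            36
3     CS     13            17
4   Math     25            29
5     CS     31            35
6   Math     14            18
group by course, mean of hours_plus_4:
        hours_plus_4
course              
CS              26.0
Math            27.0
Reading off the max of column 'hours_plus_4', we get 27.0.

27.0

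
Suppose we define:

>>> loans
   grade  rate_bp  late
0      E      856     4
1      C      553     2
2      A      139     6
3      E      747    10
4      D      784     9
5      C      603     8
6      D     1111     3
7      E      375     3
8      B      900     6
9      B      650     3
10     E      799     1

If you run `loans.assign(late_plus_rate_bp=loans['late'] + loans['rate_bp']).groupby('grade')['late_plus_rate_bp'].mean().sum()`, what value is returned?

add column late_plus_rate_bp = loans['late'] + loans['rate_bp']:
   grade  rate_bp  late  late_plus_rate_bp
0      E      856     4                860
1      C      553     2                555
2      A      139     6                145
3      E      747    10                757
4      D      784     9                793
5      C      603     8                611
6      D     1111     3               1114
7      E      375     3                378
8      B      900     6                906
9      B      650     3                653
10     E      799     1                800
group by grade, mean of late_plus_rate_bp:
grade
A    145.00
B    779.50
C    583.00
D    953.50
E    698.75
Name: late_plus_rate_bp, dtype: float64
The sum of the resulting series is 3159.75.

3159.75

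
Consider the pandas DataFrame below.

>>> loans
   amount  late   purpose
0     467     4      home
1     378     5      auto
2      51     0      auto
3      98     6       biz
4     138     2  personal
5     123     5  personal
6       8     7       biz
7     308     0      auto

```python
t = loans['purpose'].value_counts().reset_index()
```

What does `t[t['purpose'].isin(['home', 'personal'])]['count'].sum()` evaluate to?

3

value_counts of purpose:
purpose
auto        3
biz         2
personal    2
home        1
Name: count, dtype: int64
reset_index():
    purpose  count
0      auto      3
1       biz      2
2  personal      2
3      home      1
filter rows where purpose in ['home', 'personal']:
    purpose  count
2  personal      2
3      home      1
sum of column 'count' → 3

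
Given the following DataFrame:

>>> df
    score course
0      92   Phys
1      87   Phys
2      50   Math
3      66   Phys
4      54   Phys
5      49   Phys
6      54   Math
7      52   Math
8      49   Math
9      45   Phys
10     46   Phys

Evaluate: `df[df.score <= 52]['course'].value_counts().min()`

3

filter rows where score <= 52:
    score course
2      50   Math
5      49   Phys
7      52   Math
8      49   Math
9      45   Phys
10     46   Phys
value_counts of course:
course
Math    3
Phys    3
Name: count, dtype: int64
min of the resulting series → 3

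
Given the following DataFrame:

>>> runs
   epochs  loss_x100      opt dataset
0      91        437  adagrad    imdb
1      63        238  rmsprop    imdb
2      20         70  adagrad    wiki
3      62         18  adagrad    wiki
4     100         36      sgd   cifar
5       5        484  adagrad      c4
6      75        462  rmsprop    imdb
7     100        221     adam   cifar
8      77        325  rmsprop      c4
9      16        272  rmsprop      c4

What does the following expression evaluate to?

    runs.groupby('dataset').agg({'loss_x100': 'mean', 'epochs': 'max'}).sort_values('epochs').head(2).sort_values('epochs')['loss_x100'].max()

group by dataset: mean(loss_x100), max(epochs):
          loss_x100  epochs
dataset                    
c4       360.333333      77
cifar    128.500000     100
imdb     379.000000      91
wiki      44.000000      62
sort by epochs:
          loss_x100  epochs
dataset                    
wiki      44.000000      62
c4       360.333333      77
imdb     379.000000      91
cifar    128.500000     100
take first 2 rows:
          loss_x100  epochs
dataset                    
wiki      44.000000      62
c4       360.333333      77
sort by epochs:
          loss_x100  epochs
dataset                    
wiki      44.000000      62
c4       360.333333      77
So max() = 360.333333333.

360.333333333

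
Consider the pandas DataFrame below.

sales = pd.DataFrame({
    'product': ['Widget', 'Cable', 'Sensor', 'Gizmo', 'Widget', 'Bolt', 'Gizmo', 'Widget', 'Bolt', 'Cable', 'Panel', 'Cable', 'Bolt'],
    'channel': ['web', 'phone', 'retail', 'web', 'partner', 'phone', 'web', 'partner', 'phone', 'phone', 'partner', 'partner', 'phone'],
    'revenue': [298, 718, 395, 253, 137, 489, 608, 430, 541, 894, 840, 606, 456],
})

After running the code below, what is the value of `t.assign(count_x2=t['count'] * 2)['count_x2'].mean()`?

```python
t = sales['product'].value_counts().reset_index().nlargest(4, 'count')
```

5.5

value_counts of product:
product
Widget    3
Cable     3
Bolt      3
Gizmo     2
Sensor    1
Panel     1
Name: count, dtype: int64
reset_index():
  product  count
0  Widget      3
1   Cable      3
2    Bolt      3
3   Gizmo      2
4  Sensor      1
5   Panel      1
take 4 rows with largest count:
  product  count
0  Widget      3
1   Cable      3
2    Bolt      3
3   Gizmo      2
add column count_x2 = t['count'] * 2:
  product  count  count_x2
0  Widget      3         6
1   Cable      3         6
2    Bolt      3         6
3   Gizmo      2         4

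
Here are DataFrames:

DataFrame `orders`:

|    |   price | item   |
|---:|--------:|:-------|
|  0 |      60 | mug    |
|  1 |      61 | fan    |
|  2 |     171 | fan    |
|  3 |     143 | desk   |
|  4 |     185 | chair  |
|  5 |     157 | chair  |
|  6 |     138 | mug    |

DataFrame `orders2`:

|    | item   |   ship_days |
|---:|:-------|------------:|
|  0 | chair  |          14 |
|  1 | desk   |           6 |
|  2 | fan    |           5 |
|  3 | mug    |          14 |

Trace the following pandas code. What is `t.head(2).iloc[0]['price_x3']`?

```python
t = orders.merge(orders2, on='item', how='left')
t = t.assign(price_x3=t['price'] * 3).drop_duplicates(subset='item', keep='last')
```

513

merge on 'item' (how='left') → 7 rows:
   price   item  ship_days
0     60    mug         14
1     61    fan          5
2    171    fan          5
3    143   desk          6
4    185  chair         14
5    157  chair         14
6    138    mug         14
add column price_x3 = t['price'] * 3:
   price   item  ship_days  price_x3
0     60    mug         14       180
1     61    fan          5       183
2    171    fan          5       513
3    143   desk          6       429
4    185  chair         14       555
5    157  chair         14       471
6    138    mug         14       414
drop duplicate item (keep=last):
   price   item  ship_days  price_x3
2    171    fan          5       513
3    143   desk          6       429
5    157  chair         14       471
6    138    mug         14       414
take first 2 rows:
   price  item  ship_days  price_x3
2    171   fan          5       513
3    143  desk          6       429
So iloc[0]['price_x3'] = 513.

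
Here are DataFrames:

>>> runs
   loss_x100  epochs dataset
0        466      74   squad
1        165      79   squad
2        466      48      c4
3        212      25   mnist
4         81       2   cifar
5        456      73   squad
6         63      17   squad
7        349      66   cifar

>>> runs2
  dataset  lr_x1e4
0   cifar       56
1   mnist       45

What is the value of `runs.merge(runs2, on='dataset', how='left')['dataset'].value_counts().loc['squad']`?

4

merge on 'dataset' (how='left') → 8 rows:
   loss_x100  epochs dataset  lr_x1e4
0        466      74   squad      NaN
1        165      79   squad      NaN
2        466      48      c4      NaN
3        212      25   mnist     45.0
4         81       2   cifar     56.0
5        456      73   squad      NaN
6         63      17   squad      NaN
7        349      66   cifar     56.0
value_counts of dataset:
dataset
squad    4
cifar    2
c4       1
mnist    1
Name: count, dtype: int64
Reading off the value at index 'squad', we get 4.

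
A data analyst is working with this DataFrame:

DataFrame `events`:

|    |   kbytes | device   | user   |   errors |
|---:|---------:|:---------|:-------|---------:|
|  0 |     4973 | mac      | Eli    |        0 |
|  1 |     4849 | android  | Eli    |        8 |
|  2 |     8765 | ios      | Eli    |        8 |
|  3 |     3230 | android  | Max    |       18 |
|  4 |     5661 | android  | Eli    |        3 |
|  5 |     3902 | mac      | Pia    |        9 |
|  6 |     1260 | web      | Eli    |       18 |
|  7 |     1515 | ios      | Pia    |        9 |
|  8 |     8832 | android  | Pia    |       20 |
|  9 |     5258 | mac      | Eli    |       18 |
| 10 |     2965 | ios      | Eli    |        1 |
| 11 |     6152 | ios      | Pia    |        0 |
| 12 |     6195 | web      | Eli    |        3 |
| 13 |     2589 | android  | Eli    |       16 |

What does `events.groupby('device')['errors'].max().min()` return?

9

group by device, max of errors:
device
android    20
ios         9
mac        18
web        18
Name: errors, dtype: int64
min of the resulting series → 9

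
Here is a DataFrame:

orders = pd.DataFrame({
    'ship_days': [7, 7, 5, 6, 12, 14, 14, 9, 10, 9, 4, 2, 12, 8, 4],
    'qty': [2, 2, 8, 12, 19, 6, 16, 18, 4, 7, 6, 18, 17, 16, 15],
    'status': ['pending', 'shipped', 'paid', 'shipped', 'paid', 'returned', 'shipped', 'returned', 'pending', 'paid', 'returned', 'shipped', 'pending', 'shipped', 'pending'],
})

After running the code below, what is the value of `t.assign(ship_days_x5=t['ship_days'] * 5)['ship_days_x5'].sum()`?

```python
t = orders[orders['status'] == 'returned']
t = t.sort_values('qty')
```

135

filter rows where status == 'returned':
    ship_days  qty    status
5          14    6  returned
7           9   18  returned
10          4    6  returned
sort by qty:
    ship_days  qty    status
5          14    6  returned
10          4    6  returned
7           9   18  returned
add column ship_days_x5 = t['ship_days'] * 5:
    ship_days  qty    status  ship_days_x5
5          14    6  returned            70
10          4    6  returned            20
7           9   18  returned            45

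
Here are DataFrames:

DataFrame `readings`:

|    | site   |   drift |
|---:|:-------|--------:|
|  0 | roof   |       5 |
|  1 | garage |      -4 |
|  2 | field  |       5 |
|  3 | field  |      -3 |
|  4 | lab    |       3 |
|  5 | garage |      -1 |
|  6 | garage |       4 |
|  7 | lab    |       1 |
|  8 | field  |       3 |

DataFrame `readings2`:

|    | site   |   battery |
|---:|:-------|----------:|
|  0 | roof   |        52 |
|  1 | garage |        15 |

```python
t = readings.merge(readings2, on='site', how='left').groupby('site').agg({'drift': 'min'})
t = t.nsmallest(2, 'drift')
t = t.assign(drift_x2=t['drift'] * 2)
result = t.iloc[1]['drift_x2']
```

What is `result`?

merge on 'site' (how='left') → 9 rows:
     site  drift  battery
0    roof      5     52.0
1  garage     -4     15.0
2   field      5      NaN
3   field     -3      NaN
4     lab      3      NaN
5  garage     -1     15.0
6  garage      4     15.0
7     lab      1      NaN
8   field      3      NaN
group by site, min of drift:
        drift
site         
field      -3
garage     -4
lab         1
roof        5
take 2 rows with smallest drift:
        drift
site         
garage     -4
field      -3
add column drift_x2 = t['drift'] * 2:
        drift  drift_x2
site                   
garage     -4        -8
field      -3        -6
Finally, value at position 1, column 'drift_x2' = -6.

-6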